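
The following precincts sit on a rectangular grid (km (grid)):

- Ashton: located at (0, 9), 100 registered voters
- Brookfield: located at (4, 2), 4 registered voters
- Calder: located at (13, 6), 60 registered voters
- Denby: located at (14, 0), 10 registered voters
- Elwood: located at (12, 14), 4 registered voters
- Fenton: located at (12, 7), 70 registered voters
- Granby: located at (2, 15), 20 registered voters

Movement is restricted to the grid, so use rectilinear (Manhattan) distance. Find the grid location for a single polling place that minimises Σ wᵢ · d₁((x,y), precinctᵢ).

(12, 7)

Manhattan distance separates: Σwᵢ(|x−xᵢ|+|y−yᵢ|) = Σwᵢ|x−xᵢ| + Σwᵢ|y−yᵢ|, so x and y are optimised independently as 1-D weighted medians.
Total weight W = 268; half = 134.
x-coordinate, sorted with cumulative weight:
  x=0 (Ashton, w=100) cum 100
  x=2 (Granby, w=20) cum 120
  x=4 (Brookfield, w=4) cum 124
  x=12 (Elwood, w=4) cum 128
  x=12 (Fenton, w=70) cum 198  ← median
  x=13 (Calder, w=60) cum 258
  x=14 (Denby, w=10) cum 268
⇒ x* = 12
y-coordinate, sorted with cumulative weight:
  y=0 (Denby, w=10) cum 10
  y=2 (Brookfield, w=4) cum 14
  y=6 (Calder, w=60) cum 74
  y=7 (Fenton, w=70) cum 144  ← median
  y=9 (Ashton, w=100) cum 244
  y=14 (Elwood, w=4) cum 248
  y=15 (Granby, w=20) cum 268
⇒ y* = 7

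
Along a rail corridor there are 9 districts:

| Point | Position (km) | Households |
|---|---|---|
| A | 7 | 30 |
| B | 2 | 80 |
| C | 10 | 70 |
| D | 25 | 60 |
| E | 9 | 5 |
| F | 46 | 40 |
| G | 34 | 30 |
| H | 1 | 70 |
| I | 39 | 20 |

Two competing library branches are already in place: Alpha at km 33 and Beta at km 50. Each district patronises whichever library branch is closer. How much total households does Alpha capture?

The indifferent point is the midpoint (33+50)/2 = 41.5; districts left of it (closer to Alpha at 33) go to Alpha, those right go to Beta.
  H at 1 (w=70) → Alpha
  B at 2 (w=80) → Alpha
  A at 7 (w=30) → Alpha
  E at 9 (w=5) → Alpha
  C at 10 (w=70) → Alpha
  D at 25 (w=60) → Alpha
  G at 34 (w=30) → Alpha
  I at 39 (w=20) → Alpha
  F at 46 (w=40) → Beta
Alpha captures 365; Beta captures 40.

365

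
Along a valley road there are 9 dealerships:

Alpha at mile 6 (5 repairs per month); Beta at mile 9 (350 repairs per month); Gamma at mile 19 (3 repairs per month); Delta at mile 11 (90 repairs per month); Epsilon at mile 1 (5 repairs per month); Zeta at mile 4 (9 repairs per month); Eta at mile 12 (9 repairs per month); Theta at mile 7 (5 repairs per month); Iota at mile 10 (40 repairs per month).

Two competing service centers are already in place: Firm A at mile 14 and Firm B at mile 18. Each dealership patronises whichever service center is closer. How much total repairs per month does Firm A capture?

513

The indifferent point is the midpoint (14+18)/2 = 16; dealerships left of it (closer to Firm A at 14) go to Firm A, those right go to Firm B.
  Epsilon at 1 (w=5) → Firm A
  Zeta at 4 (w=9) → Firm A
  Alpha at 6 (w=5) → Firm A
  Theta at 7 (w=5) → Firm A
  Beta at 9 (w=350) → Firm A
  Iota at 10 (w=40) → Firm A
  Delta at 11 (w=90) → Firm A
  Eta at 12 (w=9) → Firm A
  Gamma at 19 (w=3) → Firm B
Firm A captures 513; Firm B captures 3.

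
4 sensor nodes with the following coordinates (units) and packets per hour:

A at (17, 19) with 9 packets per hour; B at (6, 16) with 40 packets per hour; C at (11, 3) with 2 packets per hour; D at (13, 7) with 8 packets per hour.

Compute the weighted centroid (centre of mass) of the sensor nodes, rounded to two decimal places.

(8.80, 14.80)

The minimiser of Σwᵢ‖p−pᵢ‖² is the weighted centroid p* = (Σwᵢpᵢ)/(Σwᵢ).
Σwᵢ = 59.
Σwᵢxᵢ = 9·17 + 40·6 + 2·11 + 8·13 = 519.
Σwᵢyᵢ = 9·19 + 40·16 + 2·3 + 8·7 = 873.
x* = 519/59 = 8.80, y* = 873/59 = 14.80.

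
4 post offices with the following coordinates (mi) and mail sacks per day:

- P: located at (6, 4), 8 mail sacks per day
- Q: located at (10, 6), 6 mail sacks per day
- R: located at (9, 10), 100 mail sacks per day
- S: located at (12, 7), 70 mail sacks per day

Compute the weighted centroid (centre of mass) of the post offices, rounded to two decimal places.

(10.04, 8.47)

The minimiser of Σwᵢ‖p−pᵢ‖² is the weighted centroid p* = (Σwᵢpᵢ)/(Σwᵢ).
Σwᵢ = 184.
Σwᵢxᵢ = 8·6 + 6·10 + 100·9 + 70·12 = 1848.
Σwᵢyᵢ = 8·4 + 6·6 + 100·10 + 70·7 = 1558.
x* = 1848/184 = 10.04, y* = 1558/184 = 8.47.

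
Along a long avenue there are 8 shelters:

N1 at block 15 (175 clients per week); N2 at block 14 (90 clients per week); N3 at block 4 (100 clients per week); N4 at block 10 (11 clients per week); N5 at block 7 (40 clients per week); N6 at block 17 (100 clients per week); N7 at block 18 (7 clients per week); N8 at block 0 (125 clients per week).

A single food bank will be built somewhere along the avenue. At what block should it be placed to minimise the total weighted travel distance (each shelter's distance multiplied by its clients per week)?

For a sum of weighted absolute distances on a line, the optimum is the weighted median (not the mean). Total weight W = 648; half-weight = 324.
Sort by position and accumulate weight:
  block 0 (N8, w=125) → cum 125
  block 4 (N3, w=100) → cum 225
  block 7 (N5, w=40) → cum 265
  block 10 (N4, w=11) → cum 276
  block 14 (N2, w=90) → cum 366  ≥ 324 → median here
  block 15 (N1, w=175) → cum 541
  block 17 (N6, w=100) → cum 641
  block 18 (N7, w=7) → cum 648
Optimal location: block 14.

x = 14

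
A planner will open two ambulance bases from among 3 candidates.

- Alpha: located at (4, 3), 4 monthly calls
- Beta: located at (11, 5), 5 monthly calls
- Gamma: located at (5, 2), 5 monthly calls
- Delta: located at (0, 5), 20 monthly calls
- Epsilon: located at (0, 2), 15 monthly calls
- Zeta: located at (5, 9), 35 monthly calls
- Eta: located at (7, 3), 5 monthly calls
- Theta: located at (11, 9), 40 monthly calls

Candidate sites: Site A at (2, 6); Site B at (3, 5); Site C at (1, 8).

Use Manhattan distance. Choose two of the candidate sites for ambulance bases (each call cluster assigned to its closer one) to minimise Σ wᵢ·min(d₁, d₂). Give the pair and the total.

{Site B, Site C}, total 872

Evaluate every pair (each demand assigned to the nearer of the two):
  {Site B, Site C}: total = 872
  {Site A, Site C}: total = 910
  {Site A, Site B}: total = 947
Best pair: {Site B, Site C} with total 872.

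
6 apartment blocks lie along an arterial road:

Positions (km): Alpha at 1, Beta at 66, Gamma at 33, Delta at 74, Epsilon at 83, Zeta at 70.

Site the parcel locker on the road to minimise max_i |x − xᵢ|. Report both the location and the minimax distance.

location 42, max distance 41

The 1-center on a line is the midpoint of the two extreme points: leftmost at 1, rightmost at 83.
Optimal location = (1 + 83)/2 = 42; maximum distance = (83 − 1)/2 = 41.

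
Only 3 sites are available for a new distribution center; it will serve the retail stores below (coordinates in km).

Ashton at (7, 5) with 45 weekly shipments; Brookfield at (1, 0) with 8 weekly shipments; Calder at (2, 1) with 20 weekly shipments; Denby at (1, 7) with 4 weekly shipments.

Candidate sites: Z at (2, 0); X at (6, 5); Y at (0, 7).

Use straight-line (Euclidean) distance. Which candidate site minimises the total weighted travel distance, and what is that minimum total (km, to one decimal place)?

X, total 236.2 km

Total weighted distance at each candidate:
  Z (2, 0): total = 374.5
  X (6, 5): total = 236.2
  Y (0, 7): total = 514.7
Minimum is at X with total 236.2 km.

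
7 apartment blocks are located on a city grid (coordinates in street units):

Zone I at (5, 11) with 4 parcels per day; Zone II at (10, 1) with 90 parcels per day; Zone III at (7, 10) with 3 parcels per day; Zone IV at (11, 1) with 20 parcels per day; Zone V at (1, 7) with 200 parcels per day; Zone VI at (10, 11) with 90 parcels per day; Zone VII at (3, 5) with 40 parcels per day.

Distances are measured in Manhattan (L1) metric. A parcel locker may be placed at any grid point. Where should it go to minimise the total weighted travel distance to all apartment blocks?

(3, 7)

Manhattan distance separates: Σwᵢ(|x−xᵢ|+|y−yᵢ|) = Σwᵢ|x−xᵢ| + Σwᵢ|y−yᵢ|, so x and y are optimised independently as 1-D weighted medians.
Total weight W = 447; half = 223.5.
x-coordinate, sorted with cumulative weight:
  x=1 (Zone V, w=200) cum 200
  x=3 (Zone VII, w=40) cum 240  ← median
  x=5 (Zone I, w=4) cum 244
  x=7 (Zone III, w=3) cum 247
  x=10 (Zone II, w=90) cum 337
  x=10 (Zone VI, w=90) cum 427
  x=11 (Zone IV, w=20) cum 447
⇒ x* = 3
y-coordinate, sorted with cumulative weight:
  y=1 (Zone II, w=90) cum 90
  y=1 (Zone IV, w=20) cum 110
  y=5 (Zone VII, w=40) cum 150
  y=7 (Zone V, w=200) cum 350  ← median
  y=10 (Zone III, w=3) cum 353
  y=11 (Zone I, w=4) cum 357
  y=11 (Zone VI, w=90) cum 447
⇒ y* = 7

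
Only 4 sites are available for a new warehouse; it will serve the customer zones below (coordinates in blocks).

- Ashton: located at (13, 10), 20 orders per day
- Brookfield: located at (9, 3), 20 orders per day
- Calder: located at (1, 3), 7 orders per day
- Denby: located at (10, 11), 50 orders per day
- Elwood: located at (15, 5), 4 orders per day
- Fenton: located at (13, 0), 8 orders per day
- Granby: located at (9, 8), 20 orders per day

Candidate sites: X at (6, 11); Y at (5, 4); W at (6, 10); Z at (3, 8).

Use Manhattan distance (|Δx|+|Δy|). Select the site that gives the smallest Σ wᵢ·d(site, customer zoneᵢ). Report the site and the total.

W, total 966 blocks

Total weighted distance at each candidate:
  X (6, 11): total = 995
  Y (5, 4): total = 1315
  W (6, 10): total = 966
  Z (3, 8): total = 1333
Minimum is at W with total 966 blocks.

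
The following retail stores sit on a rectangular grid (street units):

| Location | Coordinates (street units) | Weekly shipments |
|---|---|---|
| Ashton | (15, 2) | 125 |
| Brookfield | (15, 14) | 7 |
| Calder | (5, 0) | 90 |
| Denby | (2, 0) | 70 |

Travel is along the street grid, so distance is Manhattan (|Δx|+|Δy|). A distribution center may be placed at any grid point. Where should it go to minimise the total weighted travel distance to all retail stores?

Manhattan distance separates: Σwᵢ(|x−xᵢ|+|y−yᵢ|) = Σwᵢ|x−xᵢ| + Σwᵢ|y−yᵢ|, so x and y are optimised independently as 1-D weighted medians.
Total weight W = 292; half = 146.
x-coordinate, sorted with cumulative weight:
  x=2 (Denby, w=70) cum 70
  x=5 (Calder, w=90) cum 160  ← median
  x=15 (Ashton, w=125) cum 285
  x=15 (Brookfield, w=7) cum 292
⇒ x* = 5
y-coordinate, sorted with cumulative weight:
  y=0 (Calder, w=90) cum 90
  y=0 (Denby, w=70) cum 160  ← median
  y=2 (Ashton, w=125) cum 285
  y=14 (Brookfield, w=7) cum 292
⇒ y* = 0

(5, 0)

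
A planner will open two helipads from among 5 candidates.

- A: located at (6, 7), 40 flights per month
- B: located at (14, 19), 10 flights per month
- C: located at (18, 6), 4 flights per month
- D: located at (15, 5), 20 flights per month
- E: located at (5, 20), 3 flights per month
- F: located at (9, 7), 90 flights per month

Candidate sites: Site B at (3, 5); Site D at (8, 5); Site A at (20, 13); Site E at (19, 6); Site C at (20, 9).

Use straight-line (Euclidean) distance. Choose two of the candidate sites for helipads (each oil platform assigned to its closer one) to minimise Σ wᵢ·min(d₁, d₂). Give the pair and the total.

Evaluate every pair (each demand assigned to the nearer of the two):
  {Site D, Site E}: total = 586.0
  {Site D, Site A}: total = 614.2
  {Site D, Site C}: total = 619.4
  {Site B, Site D}: total = 692.3
  {Site B, Site E}: total = 984.6
  {Site B, Site C}: total = 1017.9
  {Site B, Site A}: total = 1061.5
  {Site A, Site E}: total = 1647.0
  {Site E, Site C}: total = 1684.9
  {Site A, Site C}: total = 1848.9
Best pair: {Site D, Site E} with total 586.0.

{Site D, Site E}, total 586.0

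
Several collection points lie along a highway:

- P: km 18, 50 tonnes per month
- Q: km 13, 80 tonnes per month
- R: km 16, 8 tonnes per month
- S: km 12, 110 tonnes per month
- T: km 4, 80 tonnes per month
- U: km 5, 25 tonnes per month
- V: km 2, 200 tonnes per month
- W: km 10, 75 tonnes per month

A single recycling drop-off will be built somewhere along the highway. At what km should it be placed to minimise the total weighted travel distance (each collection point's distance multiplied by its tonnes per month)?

x = 10

For a sum of weighted absolute distances on a line, the optimum is the weighted median (not the mean). Total weight W = 628; half-weight = 314.
Sort by position and accumulate weight:
  km 2 (V, w=200) → cum 200
  km 4 (T, w=80) → cum 280
  km 5 (U, w=25) → cum 305
  km 10 (W, w=75) → cum 380  ≥ 314 → median here
  km 12 (S, w=110) → cum 490
  km 13 (Q, w=80) → cum 570
  km 16 (R, w=8) → cum 578
  km 18 (P, w=50) → cum 628
Optimal location: km 10.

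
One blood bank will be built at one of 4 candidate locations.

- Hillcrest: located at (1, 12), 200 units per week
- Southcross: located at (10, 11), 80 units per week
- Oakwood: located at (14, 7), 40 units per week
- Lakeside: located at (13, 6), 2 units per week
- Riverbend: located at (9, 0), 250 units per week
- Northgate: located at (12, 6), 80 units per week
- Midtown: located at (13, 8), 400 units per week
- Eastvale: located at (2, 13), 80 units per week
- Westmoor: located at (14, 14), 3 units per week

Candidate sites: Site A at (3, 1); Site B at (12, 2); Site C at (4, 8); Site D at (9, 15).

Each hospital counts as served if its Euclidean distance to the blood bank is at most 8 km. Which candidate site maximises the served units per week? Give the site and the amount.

Coverage radius r = 8 km; a point is covered iff (Δx)²+(Δy)² ≤ 8² = 64.
  Site A (3, 1): covers {Riverbend} → 250
  Site B (12, 2): covers {Oakwood, Lakeside, Riverbend, Northgate, Midtown} → 772
  Site C (4, 8): covers {Hillcrest, Southcross, Eastvale} → 360
  Site D (9, 15): covers {Southcross, Eastvale, Westmoor} → 163
Maximum coverage at Site B: 772 units per week.

Site B, covering 772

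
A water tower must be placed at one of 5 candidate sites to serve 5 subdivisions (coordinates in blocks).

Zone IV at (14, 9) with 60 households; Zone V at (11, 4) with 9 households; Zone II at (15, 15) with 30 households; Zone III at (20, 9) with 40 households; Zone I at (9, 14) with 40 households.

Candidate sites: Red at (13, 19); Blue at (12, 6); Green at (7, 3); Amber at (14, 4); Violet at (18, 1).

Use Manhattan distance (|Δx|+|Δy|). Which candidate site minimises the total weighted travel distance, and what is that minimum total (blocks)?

Total weighted distance at each candidate:
  Red (13, 19): total = 2033
  Blue (12, 6): total = 1567
  Green (7, 3): total = 2705
  Amber (14, 4): total = 1727
  Violet (18, 1): total = 2600
Minimum is at Blue with total 1567 blocks.

Blue, total 1567 blocks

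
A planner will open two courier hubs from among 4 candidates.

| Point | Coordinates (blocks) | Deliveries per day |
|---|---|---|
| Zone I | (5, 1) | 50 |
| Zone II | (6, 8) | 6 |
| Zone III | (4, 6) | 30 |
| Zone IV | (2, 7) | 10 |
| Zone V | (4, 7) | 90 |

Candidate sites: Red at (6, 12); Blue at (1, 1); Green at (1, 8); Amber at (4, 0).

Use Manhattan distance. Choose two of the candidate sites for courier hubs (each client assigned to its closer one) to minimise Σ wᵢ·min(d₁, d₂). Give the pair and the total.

Evaluate every pair (each demand assigned to the nearer of the two):
  {Green, Amber}: total = 660
  {Blue, Green}: total = 760
  {Red, Amber}: total = 1024
  {Blue, Amber}: total = 1040
  {Red, Green}: total = 1104
  {Red, Blue}: total = 1164
Best pair: {Green, Amber} with total 660.

{Green, Amber}, total 660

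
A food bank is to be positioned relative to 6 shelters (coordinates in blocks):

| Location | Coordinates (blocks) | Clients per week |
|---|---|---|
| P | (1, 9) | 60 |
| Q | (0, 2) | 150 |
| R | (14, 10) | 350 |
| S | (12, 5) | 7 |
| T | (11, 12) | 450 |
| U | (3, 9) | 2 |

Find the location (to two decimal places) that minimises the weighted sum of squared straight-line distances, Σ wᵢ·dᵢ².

(9.81, 9.61)

The minimiser of Σwᵢ‖p−pᵢ‖² is the weighted centroid p* = (Σwᵢpᵢ)/(Σwᵢ).
Σwᵢ = 1019.
Σwᵢxᵢ = 60·1 + 150·0 + 350·14 + 7·12 + 450·11 + 2·3 = 10000.
Σwᵢyᵢ = 60·9 + 150·2 + 350·10 + 7·5 + 450·12 + 2·9 = 9793.
x* = 10000/1019 = 9.81, y* = 9793/1019 = 9.61.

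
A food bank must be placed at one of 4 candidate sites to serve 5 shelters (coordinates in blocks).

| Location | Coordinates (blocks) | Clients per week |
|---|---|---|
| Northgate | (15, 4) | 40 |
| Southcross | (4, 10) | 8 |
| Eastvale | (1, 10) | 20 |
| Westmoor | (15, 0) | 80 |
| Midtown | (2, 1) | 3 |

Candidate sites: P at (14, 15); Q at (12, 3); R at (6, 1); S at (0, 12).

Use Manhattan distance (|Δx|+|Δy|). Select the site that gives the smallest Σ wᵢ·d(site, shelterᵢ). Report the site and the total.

Q, total 1156 blocks

Total weighted distance at each candidate:
  P (14, 15): total = 2318
  Q (12, 3): total = 1156
  R (6, 1): total = 1660
  S (0, 12): total = 3227
Minimum is at Q with total 1156 blocks.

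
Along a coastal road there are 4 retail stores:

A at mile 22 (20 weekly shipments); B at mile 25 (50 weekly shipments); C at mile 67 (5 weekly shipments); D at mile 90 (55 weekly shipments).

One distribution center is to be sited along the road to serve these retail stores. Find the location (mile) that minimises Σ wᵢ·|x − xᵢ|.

x = 25

For a sum of weighted absolute distances on a line, the optimum is the weighted median (not the mean). Total weight W = 130; half-weight = 65.
Sort by position and accumulate weight:
  mile 22 (A, w=20) → cum 20
  mile 25 (B, w=50) → cum 70  ≥ 65 → median here
  mile 67 (C, w=5) → cum 75
  mile 90 (D, w=55) → cum 130
Optimal location: mile 25.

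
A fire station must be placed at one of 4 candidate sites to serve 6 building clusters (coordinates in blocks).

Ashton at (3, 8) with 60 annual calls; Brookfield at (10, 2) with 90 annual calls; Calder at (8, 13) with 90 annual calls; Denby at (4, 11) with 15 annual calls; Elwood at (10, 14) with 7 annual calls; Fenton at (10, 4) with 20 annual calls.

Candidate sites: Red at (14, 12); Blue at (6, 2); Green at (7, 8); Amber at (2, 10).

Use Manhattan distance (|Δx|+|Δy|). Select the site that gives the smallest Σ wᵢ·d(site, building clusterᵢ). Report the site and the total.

Total weighted distance at each candidate:
  Red (14, 12): total = 3237
  Blue (6, 2): total = 2467
  Green (7, 8): total = 1883
  Amber (2, 10): total = 2839
Minimum is at Green with total 1883 blocks.

Green, total 1883 blocks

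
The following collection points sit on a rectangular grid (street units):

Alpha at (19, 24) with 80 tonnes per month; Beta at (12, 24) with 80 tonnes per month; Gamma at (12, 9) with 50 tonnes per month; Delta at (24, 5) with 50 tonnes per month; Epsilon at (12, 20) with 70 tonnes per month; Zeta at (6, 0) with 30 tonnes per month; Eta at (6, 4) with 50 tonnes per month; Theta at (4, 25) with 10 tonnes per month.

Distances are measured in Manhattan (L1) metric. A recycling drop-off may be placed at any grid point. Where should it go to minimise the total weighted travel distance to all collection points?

Manhattan distance separates: Σwᵢ(|x−xᵢ|+|y−yᵢ|) = Σwᵢ|x−xᵢ| + Σwᵢ|y−yᵢ|, so x and y are optimised independently as 1-D weighted medians.
Total weight W = 420; half = 210.
x-coordinate, sorted with cumulative weight:
  x=4 (Theta, w=10) cum 10
  x=6 (Zeta, w=30) cum 40
  x=6 (Eta, w=50) cum 90
  x=12 (Beta, w=80) cum 170
  x=12 (Gamma, w=50) cum 220  ← median
  x=12 (Epsilon, w=70) cum 290
  x=19 (Alpha, w=80) cum 370
  x=24 (Delta, w=50) cum 420
⇒ x* = 12
y-coordinate, sorted with cumulative weight:
  y=0 (Zeta, w=30) cum 30
  y=4 (Eta, w=50) cum 80
  y=5 (Delta, w=50) cum 130
  y=9 (Gamma, w=50) cum 180
  y=20 (Epsilon, w=70) cum 250  ← median
  y=24 (Alpha, w=80) cum 330
  y=24 (Beta, w=80) cum 410
  y=25 (Theta, w=10) cum 420
⇒ y* = 20

(12, 20)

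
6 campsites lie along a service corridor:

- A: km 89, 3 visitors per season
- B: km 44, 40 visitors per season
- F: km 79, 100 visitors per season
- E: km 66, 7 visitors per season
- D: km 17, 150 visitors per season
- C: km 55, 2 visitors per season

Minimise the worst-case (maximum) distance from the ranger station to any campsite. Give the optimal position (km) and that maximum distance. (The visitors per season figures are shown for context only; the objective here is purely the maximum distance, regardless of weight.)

location 53, max distance 36

The 1-center on a line is the midpoint of the two extreme points: leftmost at 17, rightmost at 89.
Optimal location = (17 + 89)/2 = 53; maximum distance = (89 − 17)/2 = 36.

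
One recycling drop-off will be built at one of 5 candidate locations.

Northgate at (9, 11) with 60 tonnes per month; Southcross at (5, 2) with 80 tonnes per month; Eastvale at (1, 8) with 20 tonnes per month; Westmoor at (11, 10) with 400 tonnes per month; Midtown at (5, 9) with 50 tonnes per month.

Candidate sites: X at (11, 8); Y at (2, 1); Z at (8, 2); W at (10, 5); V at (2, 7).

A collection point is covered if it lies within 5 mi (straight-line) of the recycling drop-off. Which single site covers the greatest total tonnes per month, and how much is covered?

Coverage radius r = 5 mi; a point is covered iff (Δx)²+(Δy)² ≤ 5² = 25.
  X (11, 8): covers {Northgate, Westmoor} → 460
  Y (2, 1): covers {Southcross} → 80
  Z (8, 2): covers {Southcross} → 80
  W (10, 5): covers {none} → 0
  V (2, 7): covers {Eastvale, Midtown} → 70
Maximum coverage at X: 460 tonnes per month.

X, covering 460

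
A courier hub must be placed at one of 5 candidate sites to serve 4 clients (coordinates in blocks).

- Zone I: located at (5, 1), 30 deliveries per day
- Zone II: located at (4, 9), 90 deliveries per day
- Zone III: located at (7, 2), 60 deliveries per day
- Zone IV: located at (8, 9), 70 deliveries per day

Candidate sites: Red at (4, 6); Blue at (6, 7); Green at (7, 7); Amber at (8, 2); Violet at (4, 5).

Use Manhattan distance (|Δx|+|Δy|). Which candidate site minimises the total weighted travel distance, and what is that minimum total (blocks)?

Total weighted distance at each candidate:
  Red (4, 6): total = 1360
  Blue (6, 7): total = 1210
  Green (7, 7): total = 1200
  Amber (8, 2): total = 1660
  Violet (4, 5): total = 1430
Minimum is at Green with total 1200 blocks.

Green, total 1200 blocks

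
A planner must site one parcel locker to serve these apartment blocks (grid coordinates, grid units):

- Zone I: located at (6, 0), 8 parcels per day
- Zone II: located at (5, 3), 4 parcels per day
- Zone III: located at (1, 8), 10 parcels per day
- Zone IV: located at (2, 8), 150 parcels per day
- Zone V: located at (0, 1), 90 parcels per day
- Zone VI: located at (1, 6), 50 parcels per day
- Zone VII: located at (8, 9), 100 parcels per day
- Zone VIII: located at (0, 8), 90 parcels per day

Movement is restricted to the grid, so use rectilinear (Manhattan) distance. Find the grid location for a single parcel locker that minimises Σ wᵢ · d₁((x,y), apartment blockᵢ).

(2, 8)

Manhattan distance separates: Σwᵢ(|x−xᵢ|+|y−yᵢ|) = Σwᵢ|x−xᵢ| + Σwᵢ|y−yᵢ|, so x and y are optimised independently as 1-D weighted medians.
Total weight W = 502; half = 251.
x-coordinate, sorted with cumulative weight:
  x=0 (Zone V, w=90) cum 90
  x=0 (Zone VIII, w=90) cum 180
  x=1 (Zone III, w=10) cum 190
  x=1 (Zone VI, w=50) cum 240
  x=2 (Zone IV, w=150) cum 390  ← median
  x=5 (Zone II, w=4) cum 394
  x=6 (Zone I, w=8) cum 402
  x=8 (Zone VII, w=100) cum 502
⇒ x* = 2
y-coordinate, sorted with cumulative weight:
  y=0 (Zone I, w=8) cum 8
  y=1 (Zone V, w=90) cum 98
  y=3 (Zone II, w=4) cum 102
  y=6 (Zone VI, w=50) cum 152
  y=8 (Zone III, w=10) cum 162
  y=8 (Zone IV, w=150) cum 312  ← median
  y=8 (Zone VIII, w=90) cum 402
  y=9 (Zone VII, w=100) cum 502
⇒ y* = 8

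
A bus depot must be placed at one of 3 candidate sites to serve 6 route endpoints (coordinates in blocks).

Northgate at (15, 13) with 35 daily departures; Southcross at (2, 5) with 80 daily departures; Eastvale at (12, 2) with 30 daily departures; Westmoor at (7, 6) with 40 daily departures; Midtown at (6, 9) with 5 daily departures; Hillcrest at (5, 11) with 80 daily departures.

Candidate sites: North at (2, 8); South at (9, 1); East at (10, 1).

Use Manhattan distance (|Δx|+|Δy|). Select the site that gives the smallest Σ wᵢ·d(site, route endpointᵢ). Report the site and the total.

North, total 2135 blocks

Total weighted distance at each candidate:
  North (2, 8): total = 2135
  South (9, 1): total = 3085
  East (10, 1): total = 3225
Minimum is at North with total 2135 blocks.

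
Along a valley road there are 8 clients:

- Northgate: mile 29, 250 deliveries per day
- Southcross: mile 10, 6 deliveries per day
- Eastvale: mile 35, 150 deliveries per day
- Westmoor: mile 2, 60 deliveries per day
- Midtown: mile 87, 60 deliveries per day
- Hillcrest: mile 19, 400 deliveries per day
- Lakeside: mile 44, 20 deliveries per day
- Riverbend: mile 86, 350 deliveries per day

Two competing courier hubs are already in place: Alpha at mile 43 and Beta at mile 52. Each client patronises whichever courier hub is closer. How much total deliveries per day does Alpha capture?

886

The indifferent point is the midpoint (43+52)/2 = 47.5; clients left of it (closer to Alpha at 43) go to Alpha, those right go to Beta.
  Westmoor at 2 (w=60) → Alpha
  Southcross at 10 (w=6) → Alpha
  Hillcrest at 19 (w=400) → Alpha
  Northgate at 29 (w=250) → Alpha
  Eastvale at 35 (w=150) → Alpha
  Lakeside at 44 (w=20) → Alpha
  Riverbend at 86 (w=350) → Beta
  Midtown at 87 (w=60) → Beta
Alpha captures 886; Beta captures 410.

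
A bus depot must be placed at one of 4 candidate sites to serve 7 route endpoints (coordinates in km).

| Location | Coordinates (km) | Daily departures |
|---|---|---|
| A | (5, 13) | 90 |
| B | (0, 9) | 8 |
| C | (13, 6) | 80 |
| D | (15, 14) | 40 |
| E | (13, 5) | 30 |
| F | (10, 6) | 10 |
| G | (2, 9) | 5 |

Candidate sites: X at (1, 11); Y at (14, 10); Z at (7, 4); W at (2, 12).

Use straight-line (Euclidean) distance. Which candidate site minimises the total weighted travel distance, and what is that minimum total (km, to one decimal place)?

Total weighted distance at each candidate:
  X (1, 11): total = 2549.7
  Y (14, 10): total = 1730.6
  Z (7, 4): total = 2170.7
  W (2, 12): total = 2348.1
Minimum is at Y with total 1730.6 km.

Y, total 1730.6 km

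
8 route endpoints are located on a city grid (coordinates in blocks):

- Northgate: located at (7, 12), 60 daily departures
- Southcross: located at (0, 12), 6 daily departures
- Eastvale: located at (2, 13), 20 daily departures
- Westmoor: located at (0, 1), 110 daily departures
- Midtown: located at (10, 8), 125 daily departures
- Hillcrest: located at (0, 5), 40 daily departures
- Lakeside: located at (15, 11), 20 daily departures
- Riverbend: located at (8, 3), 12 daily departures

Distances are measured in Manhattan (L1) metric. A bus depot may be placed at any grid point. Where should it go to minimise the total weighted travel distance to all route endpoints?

(7, 8)

Manhattan distance separates: Σwᵢ(|x−xᵢ|+|y−yᵢ|) = Σwᵢ|x−xᵢ| + Σwᵢ|y−yᵢ|, so x and y are optimised independently as 1-D weighted medians.
Total weight W = 393; half = 196.5.
x-coordinate, sorted with cumulative weight:
  x=0 (Southcross, w=6) cum 6
  x=0 (Westmoor, w=110) cum 116
  x=0 (Hillcrest, w=40) cum 156
  x=2 (Eastvale, w=20) cum 176
  x=7 (Northgate, w=60) cum 236  ← median
  x=8 (Riverbend, w=12) cum 248
  x=10 (Midtown, w=125) cum 373
  x=15 (Lakeside, w=20) cum 393
⇒ x* = 7
y-coordinate, sorted with cumulative weight:
  y=1 (Westmoor, w=110) cum 110
  y=3 (Riverbend, w=12) cum 122
  y=5 (Hillcrest, w=40) cum 162
  y=8 (Midtown, w=125) cum 287  ← median
  y=11 (Lakeside, w=20) cum 307
  y=12 (Northgate, w=60) cum 367
  y=12 (Southcross, w=6) cum 373
  y=13 (Eastvale, w=20) cum 393
⇒ y* = 8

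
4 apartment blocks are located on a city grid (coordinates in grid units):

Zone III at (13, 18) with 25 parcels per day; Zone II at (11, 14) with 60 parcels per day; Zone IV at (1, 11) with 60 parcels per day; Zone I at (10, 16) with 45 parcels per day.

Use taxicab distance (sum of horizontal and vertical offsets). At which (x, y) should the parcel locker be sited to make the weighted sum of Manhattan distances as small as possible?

(10, 14)

Manhattan distance separates: Σwᵢ(|x−xᵢ|+|y−yᵢ|) = Σwᵢ|x−xᵢ| + Σwᵢ|y−yᵢ|, so x and y are optimised independently as 1-D weighted medians.
Total weight W = 190; half = 95.
x-coordinate, sorted with cumulative weight:
  x=1 (Zone IV, w=60) cum 60
  x=10 (Zone I, w=45) cum 105  ← median
  x=11 (Zone II, w=60) cum 165
  x=13 (Zone III, w=25) cum 190
⇒ x* = 10
y-coordinate, sorted with cumulative weight:
  y=11 (Zone IV, w=60) cum 60
  y=14 (Zone II, w=60) cum 120  ← median
  y=16 (Zone I, w=45) cum 165
  y=18 (Zone III, w=25) cum 190
⇒ y* = 14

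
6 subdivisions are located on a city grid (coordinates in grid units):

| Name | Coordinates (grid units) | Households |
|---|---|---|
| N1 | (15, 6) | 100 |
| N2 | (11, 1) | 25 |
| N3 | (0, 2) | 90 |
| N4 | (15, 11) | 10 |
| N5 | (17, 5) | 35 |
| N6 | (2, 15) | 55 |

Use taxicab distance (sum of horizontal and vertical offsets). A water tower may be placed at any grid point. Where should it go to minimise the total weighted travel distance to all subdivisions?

(11, 6)

Manhattan distance separates: Σwᵢ(|x−xᵢ|+|y−yᵢ|) = Σwᵢ|x−xᵢ| + Σwᵢ|y−yᵢ|, so x and y are optimised independently as 1-D weighted medians.
Total weight W = 315; half = 157.5.
x-coordinate, sorted with cumulative weight:
  x=0 (N3, w=90) cum 90
  x=2 (N6, w=55) cum 145
  x=11 (N2, w=25) cum 170  ← median
  x=15 (N1, w=100) cum 270
  x=15 (N4, w=10) cum 280
  x=17 (N5, w=35) cum 315
⇒ x* = 11
y-coordinate, sorted with cumulative weight:
  y=1 (N2, w=25) cum 25
  y=2 (N3, w=90) cum 115
  y=5 (N5, w=35) cum 150
  y=6 (N1, w=100) cum 250  ← median
  y=11 (N4, w=10) cum 260
  y=15 (N6, w=55) cum 315
⇒ y* = 6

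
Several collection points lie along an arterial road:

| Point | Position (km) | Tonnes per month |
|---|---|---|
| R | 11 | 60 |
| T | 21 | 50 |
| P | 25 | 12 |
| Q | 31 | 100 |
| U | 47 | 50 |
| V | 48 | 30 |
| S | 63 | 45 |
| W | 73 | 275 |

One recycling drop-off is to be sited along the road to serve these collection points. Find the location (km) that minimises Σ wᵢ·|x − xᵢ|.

x = 63

For a sum of weighted absolute distances on a line, the optimum is the weighted median (not the mean). Total weight W = 622; half-weight = 311.
Sort by position and accumulate weight:
  km 11 (R, w=60) → cum 60
  km 21 (T, w=50) → cum 110
  km 25 (P, w=12) → cum 122
  km 31 (Q, w=100) → cum 222
  km 47 (U, w=50) → cum 272
  km 48 (V, w=30) → cum 302
  km 63 (S, w=45) → cum 347  ≥ 311 → median here
  km 73 (W, w=275) → cum 622
Optimal location: km 63.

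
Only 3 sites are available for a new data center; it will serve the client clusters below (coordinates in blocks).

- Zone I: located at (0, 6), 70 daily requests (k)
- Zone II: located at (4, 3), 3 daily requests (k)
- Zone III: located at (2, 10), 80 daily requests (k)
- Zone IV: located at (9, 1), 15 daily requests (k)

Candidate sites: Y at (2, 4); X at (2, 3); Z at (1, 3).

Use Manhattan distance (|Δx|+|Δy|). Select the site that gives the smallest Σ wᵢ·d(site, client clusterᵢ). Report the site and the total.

Y, total 919 blocks

Total weighted distance at each candidate:
  Y (2, 4): total = 919
  X (2, 3): total = 1051
  Z (1, 3): total = 1079
Minimum is at Y with total 919 blocks.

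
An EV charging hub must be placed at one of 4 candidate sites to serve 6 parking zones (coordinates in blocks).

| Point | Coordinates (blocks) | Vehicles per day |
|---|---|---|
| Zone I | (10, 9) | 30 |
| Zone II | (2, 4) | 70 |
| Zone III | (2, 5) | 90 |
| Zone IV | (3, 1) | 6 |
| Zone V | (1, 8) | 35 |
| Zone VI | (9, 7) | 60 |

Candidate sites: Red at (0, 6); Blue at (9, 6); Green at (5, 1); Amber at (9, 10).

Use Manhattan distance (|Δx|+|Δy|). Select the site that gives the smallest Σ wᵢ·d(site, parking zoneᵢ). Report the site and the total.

Total weighted distance at each candidate:
  Red (0, 6): total = 1693
  Blue (9, 6): total = 1946
  Green (5, 1): total = 2437
  Amber (9, 10): total = 2670
Minimum is at Red with total 1693 blocks.

Red, total 1693 blocks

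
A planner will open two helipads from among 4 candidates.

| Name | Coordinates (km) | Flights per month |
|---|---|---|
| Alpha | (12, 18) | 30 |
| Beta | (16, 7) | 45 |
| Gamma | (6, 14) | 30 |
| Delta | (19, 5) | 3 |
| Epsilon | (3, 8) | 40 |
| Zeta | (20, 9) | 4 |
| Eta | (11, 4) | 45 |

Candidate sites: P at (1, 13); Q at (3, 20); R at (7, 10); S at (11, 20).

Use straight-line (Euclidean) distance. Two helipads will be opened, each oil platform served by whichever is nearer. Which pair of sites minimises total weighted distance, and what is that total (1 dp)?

{R, S}, total 1212.2

Evaluate every pair (each demand assigned to the nearer of the two):
  {R, S}: total = 1212.2
  {Q, R}: total = 1421.7
  {P, R}: total = 1428.2
  {P, S}: total = 1775.5
  {P, Q}: total = 2114.1
  {Q, S}: total = 2203.0
Best pair: {R, S} with total 1212.2.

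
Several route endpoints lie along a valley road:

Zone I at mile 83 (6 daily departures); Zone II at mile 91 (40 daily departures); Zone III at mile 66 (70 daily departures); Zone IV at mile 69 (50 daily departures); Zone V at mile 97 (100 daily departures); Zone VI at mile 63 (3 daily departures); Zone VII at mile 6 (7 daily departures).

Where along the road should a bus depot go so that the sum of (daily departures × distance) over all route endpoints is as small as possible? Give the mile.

x = 91

For a sum of weighted absolute distances on a line, the optimum is the weighted median (not the mean). Total weight W = 276; half-weight = 138.
Sort by position and accumulate weight:
  mile 6 (Zone VII, w=7) → cum 7
  mile 63 (Zone VI, w=3) → cum 10
  mile 66 (Zone III, w=70) → cum 80
  mile 69 (Zone IV, w=50) → cum 130
  mile 83 (Zone I, w=6) → cum 136
  mile 91 (Zone II, w=40) → cum 176  ≥ 138 → median here
  mile 97 (Zone V, w=100) → cum 276
Optimal location: mile 91.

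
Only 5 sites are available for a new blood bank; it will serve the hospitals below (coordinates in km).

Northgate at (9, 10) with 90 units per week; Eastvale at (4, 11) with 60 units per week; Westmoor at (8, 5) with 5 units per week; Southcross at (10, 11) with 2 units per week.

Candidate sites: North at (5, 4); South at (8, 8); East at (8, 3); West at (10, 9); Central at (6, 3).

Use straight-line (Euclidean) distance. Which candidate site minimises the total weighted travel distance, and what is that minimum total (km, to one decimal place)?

Total weighted distance at each candidate:
  North (5, 4): total = 1106.3
  South (8, 8): total = 523.5
  East (8, 3): total = 1199.5
  West (10, 9): total = 533.1
  Central (6, 3): total = 1212.2
Minimum is at South with total 523.5 km.

South, total 523.5 km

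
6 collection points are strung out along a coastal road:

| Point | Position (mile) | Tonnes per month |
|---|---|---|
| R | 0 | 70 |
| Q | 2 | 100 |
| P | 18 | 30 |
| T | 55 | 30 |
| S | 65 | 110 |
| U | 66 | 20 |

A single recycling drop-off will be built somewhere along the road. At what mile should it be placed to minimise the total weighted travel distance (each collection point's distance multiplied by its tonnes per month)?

For a sum of weighted absolute distances on a line, the optimum is the weighted median (not the mean). Total weight W = 360; half-weight = 180.
Sort by position and accumulate weight:
  mile 0 (R, w=70) → cum 70
  mile 2 (Q, w=100) → cum 170
  mile 18 (P, w=30) → cum 200  ≥ 180 → median here
  mile 55 (T, w=30) → cum 230
  mile 65 (S, w=110) → cum 340
  mile 66 (U, w=20) → cum 360
Optimal location: mile 18.

x = 18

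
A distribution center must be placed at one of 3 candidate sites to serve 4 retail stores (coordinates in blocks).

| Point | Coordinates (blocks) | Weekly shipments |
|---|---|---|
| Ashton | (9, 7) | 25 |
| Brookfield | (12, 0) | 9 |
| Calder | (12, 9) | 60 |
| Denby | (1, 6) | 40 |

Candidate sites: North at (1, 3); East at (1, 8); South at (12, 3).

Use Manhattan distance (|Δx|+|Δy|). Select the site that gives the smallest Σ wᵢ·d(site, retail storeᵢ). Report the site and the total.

South, total 1122 blocks

Total weighted distance at each candidate:
  North (1, 3): total = 1566
  East (1, 8): total = 1196
  South (12, 3): total = 1122
Minimum is at South with total 1122 blocks.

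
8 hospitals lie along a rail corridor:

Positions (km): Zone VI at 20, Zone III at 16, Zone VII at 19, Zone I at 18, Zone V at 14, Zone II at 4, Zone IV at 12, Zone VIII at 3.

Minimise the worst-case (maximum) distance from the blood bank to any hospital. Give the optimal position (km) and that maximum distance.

The 1-center on a line is the midpoint of the two extreme points: leftmost at 3, rightmost at 20.
Optimal location = (3 + 20)/2 = 11.5; maximum distance = (20 − 3)/2 = 8.5.

location 11.5, max distance 8.5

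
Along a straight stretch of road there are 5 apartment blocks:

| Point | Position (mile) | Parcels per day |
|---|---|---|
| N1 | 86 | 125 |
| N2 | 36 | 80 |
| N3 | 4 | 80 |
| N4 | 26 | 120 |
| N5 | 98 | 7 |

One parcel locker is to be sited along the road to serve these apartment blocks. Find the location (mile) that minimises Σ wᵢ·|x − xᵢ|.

x = 36

For a sum of weighted absolute distances on a line, the optimum is the weighted median (not the mean). Total weight W = 412; half-weight = 206.
Sort by position and accumulate weight:
  mile 4 (N3, w=80) → cum 80
  mile 26 (N4, w=120) → cum 200
  mile 36 (N2, w=80) → cum 280  ≥ 206 → median here
  mile 86 (N1, w=125) → cum 405
  mile 98 (N5, w=7) → cum 412
Optimal location: mile 36.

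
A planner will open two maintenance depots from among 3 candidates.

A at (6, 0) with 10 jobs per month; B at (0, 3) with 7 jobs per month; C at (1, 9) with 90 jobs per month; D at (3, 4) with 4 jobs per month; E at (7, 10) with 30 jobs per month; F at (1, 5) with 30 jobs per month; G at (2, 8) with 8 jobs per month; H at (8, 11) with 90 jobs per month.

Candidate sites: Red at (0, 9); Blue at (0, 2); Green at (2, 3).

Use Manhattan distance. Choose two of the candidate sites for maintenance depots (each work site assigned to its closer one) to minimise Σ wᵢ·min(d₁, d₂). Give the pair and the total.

Evaluate every pair (each demand assigned to the nearer of the two):
  {Red, Green}: total = 1436
  {Red, Blue}: total = 1481
  {Blue, Green}: total = 2465
Best pair: {Red, Green} with total 1436.

{Red, Green}, total 1436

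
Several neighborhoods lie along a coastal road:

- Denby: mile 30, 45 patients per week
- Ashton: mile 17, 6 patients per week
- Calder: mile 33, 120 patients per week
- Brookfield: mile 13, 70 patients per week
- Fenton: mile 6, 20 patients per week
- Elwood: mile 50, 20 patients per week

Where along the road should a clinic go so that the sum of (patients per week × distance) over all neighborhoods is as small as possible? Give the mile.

For a sum of weighted absolute distances on a line, the optimum is the weighted median (not the mean). Total weight W = 281; half-weight = 140.5.
Sort by position and accumulate weight:
  mile 6 (Fenton, w=20) → cum 20
  mile 13 (Brookfield, w=70) → cum 90
  mile 17 (Ashton, w=6) → cum 96
  mile 30 (Denby, w=45) → cum 141  ≥ 140.5 → median here
  mile 33 (Calder, w=120) → cum 261
  mile 50 (Elwood, w=20) → cum 281
Optimal location: mile 30.

x = 30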